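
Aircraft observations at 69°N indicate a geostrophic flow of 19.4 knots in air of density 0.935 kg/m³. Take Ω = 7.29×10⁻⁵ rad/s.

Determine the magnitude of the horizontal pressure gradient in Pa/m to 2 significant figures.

Coriolis parameter at 69°N:
f = 2Ω sin φ = 2 × 7.29×10⁻⁵ × sin 69° = 1.36×10⁻⁴ s⁻¹
Wind speed in SI: 19.4 knots = 9.98 m/s
Geostrophic balance rearranged: |∂P/∂n| = f ρ V_g
|∂P/∂n| = 1.36×10⁻⁴ × 0.935 × 9.98 = 1.27×10⁻³ Pa/m

1.3×10⁻³ Pa/m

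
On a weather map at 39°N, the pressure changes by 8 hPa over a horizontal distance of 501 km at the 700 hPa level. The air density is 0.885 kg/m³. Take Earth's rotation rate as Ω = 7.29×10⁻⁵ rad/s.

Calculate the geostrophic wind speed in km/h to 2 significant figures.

71 km/h

Coriolis parameter at 39°N:
f = 2Ω sin φ = 2 × 7.29×10⁻⁵ × sin 39° = 9.18×10⁻⁵ s⁻¹
Pressure gradient: |∂P/∂n| = 800 Pa / 501000 m = 1.60×10⁻³ Pa/m
Geostrophic balance (pressure-gradient force = Coriolis force):
V_g = (1/(fρ)) |∂P/∂n| = 1.60×10⁻³ / (9.18×10⁻⁵ × 0.885) = 19.7 m/s
Converting: 19.7 m/s × 3.6 = 71 km/h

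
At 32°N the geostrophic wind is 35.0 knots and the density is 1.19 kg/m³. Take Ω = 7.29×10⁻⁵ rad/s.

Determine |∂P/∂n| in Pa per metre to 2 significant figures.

1.7×10⁻³ Pa/m

Coriolis parameter at 32°N:
f = 2Ω sin φ = 2 × 7.29×10⁻⁵ × sin 32° = 7.73×10⁻⁵ s⁻¹
Wind speed in SI: 35.0 knots = 18.0 m/s
Geostrophic balance rearranged: |∂P/∂n| = f ρ V_g
|∂P/∂n| = 7.73×10⁻⁵ × 1.19 × 18.0 = 1.66×10⁻³ Pa/m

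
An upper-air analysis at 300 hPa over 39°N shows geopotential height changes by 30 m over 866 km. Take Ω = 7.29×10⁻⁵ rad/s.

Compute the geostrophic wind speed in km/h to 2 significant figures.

Coriolis parameter at 39°N:
f = 2Ω sin φ = 2 × 7.29×10⁻⁵ × sin 39° = 9.18×10⁻⁵ s⁻¹
Height gradient: |∂Z/∂n| = 30 m / 866000 m = 3.46×10⁻⁵
On a pressure surface, geostrophic balance gives V_g = (g/f)|∂Z/∂n|:
V_g = 9.81 × 3.46×10⁻⁵ / 9.18×10⁻⁵ = 3.70 m/s
Converting: 3.70 m/s × 3.6 = 13 km/h

13 km/h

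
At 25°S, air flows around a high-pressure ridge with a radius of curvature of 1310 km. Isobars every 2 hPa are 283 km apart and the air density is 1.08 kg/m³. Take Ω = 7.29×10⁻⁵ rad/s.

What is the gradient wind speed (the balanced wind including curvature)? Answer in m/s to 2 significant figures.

13 m/s

Coriolis parameter at 25°S:
f = 2Ω sin φ = 2 × 7.29×10⁻⁵ × sin 25° = 6.16×10⁻⁵ s⁻¹
Pressure gradient: |∂P/∂n| = 200 Pa / 283000 m = 7.07×10⁻⁴ Pa/m
Geostrophic speed: V_g = |∂P/∂n|/(fρ) = 7.07×10⁻⁴/(6.16×10⁻⁵ × 1.08) = 10.6 m/s
Around a high, pressure-gradient force acts outward with centrifugal, so Coriolis balances both:
fV = (1/ρ)|∂P/∂n| + V²/R  →  V² − fR·V + fR·V_g = 0
With fR = 6.16×10⁻⁵ × 1310×10³ m = 80.7 m/s:
V = [fR − √((fR)² − 4 fR V_g)]/2 = [80.7 − √(80.7² − 4×80.7×10.6)]/2 = 12.6 m/s
Supergeostrophic (V > V_g = 10.6 m/s), as expected around a high.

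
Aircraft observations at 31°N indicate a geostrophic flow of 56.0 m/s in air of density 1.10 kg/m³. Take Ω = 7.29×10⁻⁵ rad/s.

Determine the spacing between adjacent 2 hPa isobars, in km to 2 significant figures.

Coriolis parameter at 31°N:
f = 2Ω sin φ = 2 × 7.29×10⁻⁵ × sin 31° = 7.51×10⁻⁵ s⁻¹
Geostrophic balance rearranged: |∂P/∂n| = f ρ V_g
|∂P/∂n| = 7.51×10⁻⁵ × 1.10 × 56.0 = 4.63×10⁻³ Pa/m
Isobar spacing: Δn = ΔP/|∂P/∂n| = 200 Pa / 4.63×10⁻³ Pa/m = 43237 m ≈ 43 km

43 km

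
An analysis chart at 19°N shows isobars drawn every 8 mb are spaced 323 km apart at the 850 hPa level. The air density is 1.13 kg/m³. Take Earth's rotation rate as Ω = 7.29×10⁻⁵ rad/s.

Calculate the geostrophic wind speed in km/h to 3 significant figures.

166 km/h

Coriolis parameter at 19°N:
f = 2Ω sin φ = 2 × 7.29×10⁻⁵ × sin 19° = 4.75×10⁻⁵ s⁻¹
Pressure gradient: |∂P/∂n| = 800 Pa / 323000 m = 2.48×10⁻³ Pa/m
Geostrophic balance (pressure-gradient force = Coriolis force):
V_g = (1/(fρ)) |∂P/∂n| = 2.48×10⁻³ / (4.75×10⁻⁵ × 1.13) = 46.2 m/s
Converting: 46.2 m/s × 3.6 = 166 km/h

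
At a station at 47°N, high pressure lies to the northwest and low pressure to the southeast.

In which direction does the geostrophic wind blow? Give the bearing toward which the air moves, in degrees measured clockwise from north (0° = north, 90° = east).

The pressure-gradient force points toward the southeast (bearing 135°).
Geostrophic balance: in the Northern Hemisphere the Coriolis force deflects motion to the right, so the geostrophic wind blows 90° to the right of the pressure-gradient force (low pressure on the left).
Rotating 135° by 90° clockwise gives 225° — the wind blows toward the southwest.

225°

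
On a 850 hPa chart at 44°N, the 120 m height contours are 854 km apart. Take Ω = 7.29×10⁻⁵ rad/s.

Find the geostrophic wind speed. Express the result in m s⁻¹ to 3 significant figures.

Coriolis parameter at 44°N:
f = 2Ω sin φ = 2 × 7.29×10⁻⁵ × sin 44° = 1.01×10⁻⁴ s⁻¹
Height gradient: |∂Z/∂n| = 120 m / 854000 m = 1.41×10⁻⁴
On a pressure surface, geostrophic balance gives V_g = (g/f)|∂Z/∂n|:
V_g = 9.81 × 1.41×10⁻⁴ / 1.01×10⁻⁴ = 13.6 m/s

13.6 m s⁻¹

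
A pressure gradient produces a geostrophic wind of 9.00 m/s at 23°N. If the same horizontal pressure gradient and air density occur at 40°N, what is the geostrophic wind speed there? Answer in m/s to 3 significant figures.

5.47 m/s

With the same pressure gradient and density, V_g ∝ 1/f ∝ 1/sin φ.
V₂ = V₁ · sin φ₁ / sin φ₂ = 9.00 × sin 23° / sin 40°
V₂ = 9.00 × 0.3907/0.6428 = 5.47 m/s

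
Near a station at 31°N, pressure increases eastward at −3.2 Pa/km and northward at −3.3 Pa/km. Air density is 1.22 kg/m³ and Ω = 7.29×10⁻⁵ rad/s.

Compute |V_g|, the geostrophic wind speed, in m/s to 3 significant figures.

50.2 m/s

Coriolis parameter at 31°N:
f = 2Ω sin φ = 2 × 7.29×10⁻⁵ × sin 31° = 7.51×10⁻⁵ s⁻¹
Component geostrophic relations (x east, y north):
u_g = −(1/(fρ)) ∂P/∂y,  v_g = (1/(fρ)) ∂P/∂x
u_g = −(−3.3×10⁻³)/(7.51×10⁻⁵ × 1.22) = 36.0 m/s;  v_g = (−3.2×10⁻³)/(7.51×10⁻⁵ × 1.22) = −34.9 m/s
|V_g| = √(u_g² + v_g²) = 50.2 m/s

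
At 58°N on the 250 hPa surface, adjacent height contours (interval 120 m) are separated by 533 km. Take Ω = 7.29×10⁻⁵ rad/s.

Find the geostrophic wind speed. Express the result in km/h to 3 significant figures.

Coriolis parameter at 58°N:
f = 2Ω sin φ = 2 × 7.29×10⁻⁵ × sin 58° = 1.24×10⁻⁴ s⁻¹
Height gradient: |∂Z/∂n| = 120 m / 533000 m = 2.25×10⁻⁴
On a pressure surface, geostrophic balance gives V_g = (g/f)|∂Z/∂n|:
V_g = 9.81 × 2.25×10⁻⁴ / 1.24×10⁻⁴ = 17.9 m/s
Converting: 17.9 m/s × 3.6 = 64.3 km/h

64.3 km/h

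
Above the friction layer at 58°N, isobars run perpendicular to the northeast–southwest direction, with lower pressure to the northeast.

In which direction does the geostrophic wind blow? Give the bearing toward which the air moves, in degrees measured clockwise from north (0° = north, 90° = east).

135°

The pressure-gradient force points toward the northeast (bearing 045°).
Geostrophic balance: in the Northern Hemisphere the Coriolis force deflects motion to the right, so the geostrophic wind blows 90° to the right of the pressure-gradient force (low pressure on the left).
Rotating 045° by 90° clockwise gives 135° — the wind blows toward the southeast.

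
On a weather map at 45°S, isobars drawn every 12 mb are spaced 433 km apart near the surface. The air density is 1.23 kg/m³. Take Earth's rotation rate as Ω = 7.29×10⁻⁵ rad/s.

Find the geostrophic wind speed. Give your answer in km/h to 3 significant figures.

78.7 km/h

Coriolis parameter at 45°S:
f = 2Ω sin φ = 2 × 7.29×10⁻⁵ × sin 45° = 1.03×10⁻⁴ s⁻¹
Pressure gradient: |∂P/∂n| = 1200 Pa / 433000 m = 2.77×10⁻³ Pa/m
Geostrophic balance (pressure-gradient force = Coriolis force):
V_g = (1/(fρ)) |∂P/∂n| = 2.77×10⁻³ / (1.03×10⁻⁴ × 1.23) = 21.9 m/s
Converting: 21.9 m/s × 3.6 = 78.7 km/h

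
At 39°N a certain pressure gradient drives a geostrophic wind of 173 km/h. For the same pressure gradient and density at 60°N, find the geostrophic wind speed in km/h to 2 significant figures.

130 km/h

With the same pressure gradient and density, V_g ∝ 1/f ∝ 1/sin φ.
V₂ = V₁ · sin φ₁ / sin φ₂ = 173 × sin 39° / sin 60°
V₂ = 173 × 0.6293/0.8660 = 130 km/h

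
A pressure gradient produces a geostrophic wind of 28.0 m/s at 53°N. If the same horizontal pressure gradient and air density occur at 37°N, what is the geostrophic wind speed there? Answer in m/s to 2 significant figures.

With the same pressure gradient and density, V_g ∝ 1/f ∝ 1/sin φ.
V₂ = V₁ · sin φ₁ / sin φ₂ = 28.0 × sin 53° / sin 37°
V₂ = 28.0 × 0.7986/0.6018 = 37 m/s

37 m/s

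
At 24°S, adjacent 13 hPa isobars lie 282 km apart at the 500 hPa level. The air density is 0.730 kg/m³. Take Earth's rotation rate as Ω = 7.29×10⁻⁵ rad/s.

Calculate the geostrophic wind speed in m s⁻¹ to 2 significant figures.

Coriolis parameter at 24°S:
f = 2Ω sin φ = 2 × 7.29×10⁻⁵ × sin 24° = 5.93×10⁻⁵ s⁻¹
Pressure gradient: |∂P/∂n| = 1300 Pa / 282000 m = 4.61×10⁻³ Pa/m
Geostrophic balance (pressure-gradient force = Coriolis force):
V_g = (1/(fρ)) |∂P/∂n| = 4.61×10⁻³ / (5.93×10⁻⁵ × 0.730) = 106 m/s

110 m s⁻¹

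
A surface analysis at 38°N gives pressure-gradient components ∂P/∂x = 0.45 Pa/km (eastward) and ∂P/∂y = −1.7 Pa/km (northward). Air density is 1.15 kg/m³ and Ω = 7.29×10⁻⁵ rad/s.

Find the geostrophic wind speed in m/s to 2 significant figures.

Coriolis parameter at 38°N:
f = 2Ω sin φ = 2 × 7.29×10⁻⁵ × sin 38° = 8.98×10⁻⁵ s⁻¹
Component geostrophic relations (x east, y north):
u_g = −(1/(fρ)) ∂P/∂y,  v_g = (1/(fρ)) ∂P/∂x
u_g = −(−1.7×10⁻³)/(8.98×10⁻⁵ × 1.15) = 16.5 m/s;  v_g = (0.45×10⁻³)/(8.98×10⁻⁵ × 1.15) = 4.36 m/s
|V_g| = √(u_g² + v_g²) = 17.0 m/s

17 m/s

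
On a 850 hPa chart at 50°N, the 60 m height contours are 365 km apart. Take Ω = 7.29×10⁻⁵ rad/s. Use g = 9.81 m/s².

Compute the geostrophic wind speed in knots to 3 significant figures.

Coriolis parameter at 50°N:
f = 2Ω sin φ = 2 × 7.29×10⁻⁵ × sin 50° = 1.12×10⁻⁴ s⁻¹
Height gradient: |∂Z/∂n| = 60 m / 365000 m = 1.64×10⁻⁴
On a pressure surface, geostrophic balance gives V_g = (g/f)|∂Z/∂n|:
V_g = 9.81 × 1.64×10⁻⁴ / 1.12×10⁻⁴ = 14.4 m/s
Converting: 14.4 m/s × 1.944 = 28.1 knots

28.1 knots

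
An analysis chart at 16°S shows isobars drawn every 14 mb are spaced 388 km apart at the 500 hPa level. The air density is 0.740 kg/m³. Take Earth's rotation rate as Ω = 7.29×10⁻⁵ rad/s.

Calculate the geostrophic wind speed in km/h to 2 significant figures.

Coriolis parameter at 16°S:
f = 2Ω sin φ = 2 × 7.29×10⁻⁵ × sin 16° = 4.02×10⁻⁵ s⁻¹
Pressure gradient: |∂P/∂n| = 1400 Pa / 388000 m = 3.61×10⁻³ Pa/m
Geostrophic balance (pressure-gradient force = Coriolis force):
V_g = (1/(fρ)) |∂P/∂n| = 3.61×10⁻³ / (4.02×10⁻⁵ × 0.740) = 121 m/s
Converting: 121 m/s × 3.6 = 440 km/h

440 km/h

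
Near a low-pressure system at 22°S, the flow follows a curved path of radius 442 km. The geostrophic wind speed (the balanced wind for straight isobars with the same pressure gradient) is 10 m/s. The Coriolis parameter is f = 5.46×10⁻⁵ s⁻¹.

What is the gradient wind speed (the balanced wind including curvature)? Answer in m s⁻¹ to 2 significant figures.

7.6 m s⁻¹

Around a low, centrifugal force acts outward with Coriolis, so pressure-gradient force balances both:
(1/ρ)|∂P/∂n| = fV + V²/R  →  V² + fR·V − fR·V_g = 0
With fR = 5.46×10⁻⁵ × 442×10³ m = 24.1 m/s:
V = [−fR + √((fR)² + 4 fR V_g)]/2 = [−24.1 + √(24.1² + 4×24.1×10)]/2 = 7.6 m/s
Subgeostrophic (V < V_g = 10 m/s), as expected around a low.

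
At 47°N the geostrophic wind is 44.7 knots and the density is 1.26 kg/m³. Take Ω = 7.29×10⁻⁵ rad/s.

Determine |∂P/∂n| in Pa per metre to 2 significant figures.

Coriolis parameter at 47°N:
f = 2Ω sin φ = 2 × 7.29×10⁻⁵ × sin 47° = 1.07×10⁻⁴ s⁻¹
Wind speed in SI: 44.7 knots = 23.0 m/s
Geostrophic balance rearranged: |∂P/∂n| = f ρ V_g
|∂P/∂n| = 1.07×10⁻⁴ × 1.26 × 23.0 = 3.09×10⁻³ Pa/m

3.1×10⁻³ Pa/m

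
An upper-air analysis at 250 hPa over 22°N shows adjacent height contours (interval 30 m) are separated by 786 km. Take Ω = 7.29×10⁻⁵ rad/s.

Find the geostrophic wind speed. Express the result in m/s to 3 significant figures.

6.86 m/s

Coriolis parameter at 22°N:
f = 2Ω sin φ = 2 × 7.29×10⁻⁵ × sin 22° = 5.46×10⁻⁵ s⁻¹
Height gradient: |∂Z/∂n| = 30 m / 786000 m = 3.82×10⁻⁵
On a pressure surface, geostrophic balance gives V_g = (g/f)|∂Z/∂n|:
V_g = 9.81 × 3.82×10⁻⁵ / 5.46×10⁻⁵ = 6.86 m/s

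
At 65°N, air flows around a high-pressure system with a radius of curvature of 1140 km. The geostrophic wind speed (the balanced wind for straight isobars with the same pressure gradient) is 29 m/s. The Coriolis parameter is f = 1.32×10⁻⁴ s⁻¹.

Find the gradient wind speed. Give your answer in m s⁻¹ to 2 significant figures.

Around a high, pressure-gradient force acts outward with centrifugal, so Coriolis balances both:
fV = (1/ρ)|∂P/∂n| + V²/R  →  V² − fR·V + fR·V_g = 0
With fR = 1.32×10⁻⁴ × 1140×10³ m = 150 m/s:
V = [fR − √((fR)² − 4 fR V_g)]/2 = [150 − √(150² − 4×150×29)]/2 = 39.2 m/s
Supergeostrophic (V > V_g = 29 m/s), as expected around a high.

39 m s⁻¹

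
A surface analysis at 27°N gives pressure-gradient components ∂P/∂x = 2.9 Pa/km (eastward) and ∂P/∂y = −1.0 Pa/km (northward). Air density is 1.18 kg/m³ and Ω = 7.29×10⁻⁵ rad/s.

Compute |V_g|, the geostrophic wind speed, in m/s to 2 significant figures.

Coriolis parameter at 27°N:
f = 2Ω sin φ = 2 × 7.29×10⁻⁵ × sin 27° = 6.62×10⁻⁵ s⁻¹
Component geostrophic relations (x east, y north):
u_g = −(1/(fρ)) ∂P/∂y,  v_g = (1/(fρ)) ∂P/∂x
u_g = −(−1.0×10⁻³)/(6.62×10⁻⁵ × 1.18) = 12.8 m/s;  v_g = (2.9×10⁻³)/(6.62×10⁻⁵ × 1.18) = 37.1 m/s
|V_g| = √(u_g² + v_g²) = 39.3 m/s

39 m/s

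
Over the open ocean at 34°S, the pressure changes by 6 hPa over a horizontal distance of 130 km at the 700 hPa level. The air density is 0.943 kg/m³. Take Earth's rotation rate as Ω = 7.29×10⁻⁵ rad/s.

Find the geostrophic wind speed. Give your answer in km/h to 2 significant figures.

Coriolis parameter at 34°S:
f = 2Ω sin φ = 2 × 7.29×10⁻⁵ × sin 34° = 8.15×10⁻⁵ s⁻¹
Pressure gradient: |∂P/∂n| = 600 Pa / 130000 m = 4.62×10⁻³ Pa/m
Geostrophic balance (pressure-gradient force = Coriolis force):
V_g = (1/(fρ)) |∂P/∂n| = 4.62×10⁻³ / (8.15×10⁻⁵ × 0.943) = 60.0 m/s
Converting: 60.0 m/s × 3.6 = 220 km/h

220 km/h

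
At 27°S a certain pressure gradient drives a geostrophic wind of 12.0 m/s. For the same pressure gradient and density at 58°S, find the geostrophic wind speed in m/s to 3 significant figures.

With the same pressure gradient and density, V_g ∝ 1/f ∝ 1/sin φ.
V₂ = V₁ · sin φ₁ / sin φ₂ = 12.0 × sin 27° / sin 58°
V₂ = 12.0 × 0.4540/0.8480 = 6.42 m/s

6.42 m/s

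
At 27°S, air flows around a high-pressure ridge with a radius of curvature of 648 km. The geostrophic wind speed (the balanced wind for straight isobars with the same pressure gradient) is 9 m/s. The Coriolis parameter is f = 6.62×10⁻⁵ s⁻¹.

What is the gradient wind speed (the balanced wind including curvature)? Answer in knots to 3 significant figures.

Around a high, pressure-gradient force acts outward with centrifugal, so Coriolis balances both:
fV = (1/ρ)|∂P/∂n| + V²/R  →  V² − fR·V + fR·V_g = 0
With fR = 6.62×10⁻⁵ × 648×10³ m = 42.9 m/s:
V = [fR − √((fR)² − 4 fR V_g)]/2 = [42.9 − √(42.9² − 4×42.9×9)]/2 = 12.8 m/s
Supergeostrophic (V > V_g = 9 m/s), as expected around a high.
Converting: 12.8 m/s × 1.944 = 25.0 knots

25.0 knots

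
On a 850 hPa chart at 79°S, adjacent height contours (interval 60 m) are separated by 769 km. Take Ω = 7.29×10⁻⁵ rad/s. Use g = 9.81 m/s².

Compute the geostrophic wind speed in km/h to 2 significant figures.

Coriolis parameter at 79°S:
f = 2Ω sin φ = 2 × 7.29×10⁻⁵ × sin 79° = 1.43×10⁻⁴ s⁻¹
Height gradient: |∂Z/∂n| = 60 m / 769000 m = 7.80×10⁻⁵
On a pressure surface, geostrophic balance gives V_g = (g/f)|∂Z/∂n|:
V_g = 9.81 × 7.80×10⁻⁵ / 1.43×10⁻⁴ = 5.35 m/s
Converting: 5.35 m/s × 3.6 = 19 km/h

19 km/h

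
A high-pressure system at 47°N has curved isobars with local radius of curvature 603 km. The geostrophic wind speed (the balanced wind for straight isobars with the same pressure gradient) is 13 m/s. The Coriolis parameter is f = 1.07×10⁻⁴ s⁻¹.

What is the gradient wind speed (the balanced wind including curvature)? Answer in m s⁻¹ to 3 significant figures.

18.0 m s⁻¹

Around a high, pressure-gradient force acts outward with centrifugal, so Coriolis balances both:
fV = (1/ρ)|∂P/∂n| + V²/R  →  V² − fR·V + fR·V_g = 0
With fR = 1.07×10⁻⁴ × 603×10³ m = 64.5 m/s:
V = [fR − √((fR)² − 4 fR V_g)]/2 = [64.5 − √(64.5² − 4×64.5×13)]/2 = 18 m/s
Supergeostrophic (V > V_g = 13 m/s), as expected around a high.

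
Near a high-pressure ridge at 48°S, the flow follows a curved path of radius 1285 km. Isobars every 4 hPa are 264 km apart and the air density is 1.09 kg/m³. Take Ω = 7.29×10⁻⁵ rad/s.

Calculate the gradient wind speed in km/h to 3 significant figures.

51.5 km/h

Coriolis parameter at 48°S:
f = 2Ω sin φ = 2 × 7.29×10⁻⁵ × sin 48° = 1.08×10⁻⁴ s⁻¹
Pressure gradient: |∂P/∂n| = 400 Pa / 264000 m = 1.52×10⁻³ Pa/m
Geostrophic speed: V_g = |∂P/∂n|/(fρ) = 1.52×10⁻³/(1.08×10⁻⁴ × 1.09) = 12.8 m/s
Around a high, pressure-gradient force acts outward with centrifugal, so Coriolis balances both:
fV = (1/ρ)|∂P/∂n| + V²/R  →  V² − fR·V + fR·V_g = 0
With fR = 1.08×10⁻⁴ × 1285×10³ m = 139 m/s:
V = [fR − √((fR)² − 4 fR V_g)]/2 = [139 − √(139² − 4×139×12.8)]/2 = 14.3 m/s
Supergeostrophic (V > V_g = 12.8 m/s), as expected around a high.
Converting: 14.3 m/s × 3.6 = 51.5 km/h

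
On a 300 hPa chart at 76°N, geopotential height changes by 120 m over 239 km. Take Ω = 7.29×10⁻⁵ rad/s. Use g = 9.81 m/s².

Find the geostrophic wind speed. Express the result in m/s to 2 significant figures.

35 m/s

Coriolis parameter at 76°N:
f = 2Ω sin φ = 2 × 7.29×10⁻⁵ × sin 76° = 1.41×10⁻⁴ s⁻¹
Height gradient: |∂Z/∂n| = 120 m / 239000 m = 5.02×10⁻⁴
On a pressure surface, geostrophic balance gives V_g = (g/f)|∂Z/∂n|:
V_g = 9.81 × 5.02×10⁻⁴ / 1.41×10⁻⁴ = 34.8 m/s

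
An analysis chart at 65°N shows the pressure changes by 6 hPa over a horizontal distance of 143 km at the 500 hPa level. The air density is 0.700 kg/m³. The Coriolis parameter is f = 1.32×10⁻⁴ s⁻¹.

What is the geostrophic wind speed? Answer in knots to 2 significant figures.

88 knots

Pressure gradient: |∂P/∂n| = 600 Pa / 143000 m = 4.20×10⁻³ Pa/m
Geostrophic balance (pressure-gradient force = Coriolis force):
V_g = (1/(fρ)) |∂P/∂n| = 4.20×10⁻³ / (1.32×10⁻⁴ × 0.700) = 45.4 m/s
Converting: 45.4 m/s × 1.944 = 88 knots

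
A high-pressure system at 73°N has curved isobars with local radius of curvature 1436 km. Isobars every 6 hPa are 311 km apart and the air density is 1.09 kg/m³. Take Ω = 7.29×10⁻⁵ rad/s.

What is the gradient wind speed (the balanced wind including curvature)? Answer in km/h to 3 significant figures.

49.0 km/h

Coriolis parameter at 73°N:
f = 2Ω sin φ = 2 × 7.29×10⁻⁵ × sin 73° = 1.39×10⁻⁴ s⁻¹
Pressure gradient: |∂P/∂n| = 600 Pa / 311000 m = 1.93×10⁻³ Pa/m
Geostrophic speed: V_g = |∂P/∂n|/(fρ) = 1.93×10⁻³/(1.39×10⁻⁴ × 1.09) = 12.7 m/s
Around a high, pressure-gradient force acts outward with centrifugal, so Coriolis balances both:
fV = (1/ρ)|∂P/∂n| + V²/R  →  V² − fR·V + fR·V_g = 0
With fR = 1.39×10⁻⁴ × 1436×10³ m = 200 m/s:
V = [fR − √((fR)² − 4 fR V_g)]/2 = [200 − √(200² − 4×200×12.7)]/2 = 13.6 m/s
Supergeostrophic (V > V_g = 12.7 m/s), as expected around a high.
Converting: 13.6 m/s × 3.6 = 49.0 km/h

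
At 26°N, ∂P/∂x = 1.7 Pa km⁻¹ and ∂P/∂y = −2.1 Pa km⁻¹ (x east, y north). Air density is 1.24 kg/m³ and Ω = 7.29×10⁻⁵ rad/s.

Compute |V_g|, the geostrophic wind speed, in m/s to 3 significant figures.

Coriolis parameter at 26°N:
f = 2Ω sin φ = 2 × 7.29×10⁻⁵ × sin 26° = 6.39×10⁻⁵ s⁻¹
Component geostrophic relations (x east, y north):
u_g = −(1/(fρ)) ∂P/∂y,  v_g = (1/(fρ)) ∂P/∂x
u_g = −(−2.1×10⁻³)/(6.39×10⁻⁵ × 1.24) = 26.5 m/s;  v_g = (1.7×10⁻³)/(6.39×10⁻⁵ × 1.24) = 21.5 m/s
|V_g| = √(u_g² + v_g²) = 34.1 m/s

34.1 m/s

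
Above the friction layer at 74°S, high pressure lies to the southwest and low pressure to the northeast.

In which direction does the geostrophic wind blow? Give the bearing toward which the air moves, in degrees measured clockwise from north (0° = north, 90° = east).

315°

The pressure-gradient force points toward the northeast (bearing 045°).
Geostrophic balance: in the Southern Hemisphere the Coriolis force deflects motion to the left, so the geostrophic wind blows 90° to the left of the pressure-gradient force (low pressure on the right).
Rotating 045° by 90° counterclockwise gives 315° — the wind blows toward the northwest.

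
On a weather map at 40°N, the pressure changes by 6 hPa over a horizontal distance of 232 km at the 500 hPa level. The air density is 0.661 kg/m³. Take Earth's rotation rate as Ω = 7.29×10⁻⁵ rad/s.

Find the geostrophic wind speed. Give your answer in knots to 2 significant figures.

81 knots

Coriolis parameter at 40°N:
f = 2Ω sin φ = 2 × 7.29×10⁻⁵ × sin 40° = 9.37×10⁻⁵ s⁻¹
Pressure gradient: |∂P/∂n| = 600 Pa / 232000 m = 2.59×10⁻³ Pa/m
Geostrophic balance (pressure-gradient force = Coriolis force):
V_g = (1/(fρ)) |∂P/∂n| = 2.59×10⁻³ / (9.37×10⁻⁵ × 0.661) = 41.7 m/s
Converting: 41.7 m/s × 1.944 = 81 knots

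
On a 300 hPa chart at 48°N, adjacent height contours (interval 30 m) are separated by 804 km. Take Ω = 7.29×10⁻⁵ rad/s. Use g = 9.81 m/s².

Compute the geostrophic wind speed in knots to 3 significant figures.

Coriolis parameter at 48°N:
f = 2Ω sin φ = 2 × 7.29×10⁻⁵ × sin 48° = 1.08×10⁻⁴ s⁻¹
Height gradient: |∂Z/∂n| = 30 m / 804000 m = 3.73×10⁻⁵
On a pressure surface, geostrophic balance gives V_g = (g/f)|∂Z/∂n|:
V_g = 9.81 × 3.73×10⁻⁵ / 1.08×10⁻⁴ = 3.38 m/s
Converting: 3.38 m/s × 1.944 = 6.57 knots

6.57 knots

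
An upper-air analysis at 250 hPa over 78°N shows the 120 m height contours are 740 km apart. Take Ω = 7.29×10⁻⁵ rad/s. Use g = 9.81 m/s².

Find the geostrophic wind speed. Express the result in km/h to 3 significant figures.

40.2 km/h

Coriolis parameter at 78°N:
f = 2Ω sin φ = 2 × 7.29×10⁻⁵ × sin 78° = 1.43×10⁻⁴ s⁻¹
Height gradient: |∂Z/∂n| = 120 m / 740000 m = 1.62×10⁻⁴
On a pressure surface, geostrophic balance gives V_g = (g/f)|∂Z/∂n|:
V_g = 9.81 × 1.62×10⁻⁴ / 1.43×10⁻⁴ = 11.2 m/s
Converting: 11.2 m/s × 3.6 = 40.2 km/h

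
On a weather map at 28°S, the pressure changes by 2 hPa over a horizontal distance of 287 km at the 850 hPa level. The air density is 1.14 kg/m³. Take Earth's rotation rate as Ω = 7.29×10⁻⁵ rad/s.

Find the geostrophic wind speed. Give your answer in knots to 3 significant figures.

Coriolis parameter at 28°S:
f = 2Ω sin φ = 2 × 7.29×10⁻⁵ × sin 28° = 6.84×10⁻⁵ s⁻¹
Pressure gradient: |∂P/∂n| = 200 Pa / 287000 m = 6.97×10⁻⁴ Pa/m
Geostrophic balance (pressure-gradient force = Coriolis force):
V_g = (1/(fρ)) |∂P/∂n| = 6.97×10⁻⁴ / (6.84×10⁻⁵ × 1.14) = 8.93 m/s
Converting: 8.93 m/s × 1.944 = 17.4 knots

17.4 knots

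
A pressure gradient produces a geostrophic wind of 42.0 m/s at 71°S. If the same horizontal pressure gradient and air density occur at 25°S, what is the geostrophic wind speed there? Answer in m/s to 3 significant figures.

With the same pressure gradient and density, V_g ∝ 1/f ∝ 1/sin φ.
V₂ = V₁ · sin φ₁ / sin φ₂ = 42.0 × sin 71° / sin 25°
V₂ = 42.0 × 0.9455/0.4226 = 94.0 m/s

94.0 m/s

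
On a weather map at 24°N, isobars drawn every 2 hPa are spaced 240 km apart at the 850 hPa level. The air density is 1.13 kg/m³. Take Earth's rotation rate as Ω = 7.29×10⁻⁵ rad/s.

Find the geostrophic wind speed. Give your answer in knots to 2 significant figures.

Coriolis parameter at 24°N:
f = 2Ω sin φ = 2 × 7.29×10⁻⁵ × sin 24° = 5.93×10⁻⁵ s⁻¹
Pressure gradient: |∂P/∂n| = 200 Pa / 240000 m = 8.33×10⁻⁴ Pa/m
Geostrophic balance (pressure-gradient force = Coriolis force):
V_g = (1/(fρ)) |∂P/∂n| = 8.33×10⁻⁴ / (5.93×10⁻⁵ × 1.13) = 12.4 m/s
Converting: 12.4 m/s × 1.944 = 24 knots

24 knots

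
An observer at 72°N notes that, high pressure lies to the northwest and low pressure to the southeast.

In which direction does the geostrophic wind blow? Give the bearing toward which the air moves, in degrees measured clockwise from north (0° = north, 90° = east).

225°

The pressure-gradient force points toward the southeast (bearing 135°).
Geostrophic balance: in the Northern Hemisphere the Coriolis force deflects motion to the right, so the geostrophic wind blows 90° to the right of the pressure-gradient force (low pressure on the left).
Rotating 135° by 90° clockwise gives 225° — the wind blows toward the southwest.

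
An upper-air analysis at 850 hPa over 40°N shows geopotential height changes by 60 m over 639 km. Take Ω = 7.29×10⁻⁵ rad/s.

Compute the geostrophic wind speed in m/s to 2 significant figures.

9.8 m/s

Coriolis parameter at 40°N:
f = 2Ω sin φ = 2 × 7.29×10⁻⁵ × sin 40° = 9.37×10⁻⁵ s⁻¹
Height gradient: |∂Z/∂n| = 60 m / 639000 m = 9.39×10⁻⁵
On a pressure surface, geostrophic balance gives V_g = (g/f)|∂Z/∂n|:
V_g = 9.81 × 9.39×10⁻⁵ / 9.37×10⁻⁵ = 9.83 m/s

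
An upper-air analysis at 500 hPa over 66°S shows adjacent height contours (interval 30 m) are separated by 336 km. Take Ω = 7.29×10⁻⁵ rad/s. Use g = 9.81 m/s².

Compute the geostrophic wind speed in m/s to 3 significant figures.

Coriolis parameter at 66°S:
f = 2Ω sin φ = 2 × 7.29×10⁻⁵ × sin 66° = 1.33×10⁻⁴ s⁻¹
Height gradient: |∂Z/∂n| = 30 m / 336000 m = 8.93×10⁻⁵
On a pressure surface, geostrophic balance gives V_g = (g/f)|∂Z/∂n|:
V_g = 9.81 × 8.93×10⁻⁵ / 1.33×10⁻⁴ = 6.58 m/s

6.58 m/s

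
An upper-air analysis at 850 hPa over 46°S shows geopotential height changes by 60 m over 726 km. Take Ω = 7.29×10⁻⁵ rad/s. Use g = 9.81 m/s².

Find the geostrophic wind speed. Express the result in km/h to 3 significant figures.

27.8 km/h

Coriolis parameter at 46°S:
f = 2Ω sin φ = 2 × 7.29×10⁻⁵ × sin 46° = 1.05×10⁻⁴ s⁻¹
Height gradient: |∂Z/∂n| = 60 m / 726000 m = 8.26×10⁻⁵
On a pressure surface, geostrophic balance gives V_g = (g/f)|∂Z/∂n|:
V_g = 9.81 × 8.26×10⁻⁵ / 1.05×10⁻⁴ = 7.73 m/s
Converting: 7.73 m/s × 3.6 = 27.8 km/h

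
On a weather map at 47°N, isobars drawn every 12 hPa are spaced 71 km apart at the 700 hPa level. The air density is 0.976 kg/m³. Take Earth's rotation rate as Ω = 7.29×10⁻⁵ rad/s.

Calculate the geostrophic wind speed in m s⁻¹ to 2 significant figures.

160 m s⁻¹

Coriolis parameter at 47°N:
f = 2Ω sin φ = 2 × 7.29×10⁻⁵ × sin 47° = 1.07×10⁻⁴ s⁻¹
Pressure gradient: |∂P/∂n| = 1200 Pa / 71000 m = 1.69×10⁻² Pa/m
Geostrophic balance (pressure-gradient force = Coriolis force):
V_g = (1/(fρ)) |∂P/∂n| = 1.69×10⁻² / (1.07×10⁻⁴ × 0.976) = 162 m/s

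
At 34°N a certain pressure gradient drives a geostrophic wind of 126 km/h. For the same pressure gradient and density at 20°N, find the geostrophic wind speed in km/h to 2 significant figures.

210 km/h

With the same pressure gradient and density, V_g ∝ 1/f ∝ 1/sin φ.
V₂ = V₁ · sin φ₁ / sin φ₂ = 126 × sin 34° / sin 20°
V₂ = 126 × 0.5592/0.3420 = 210 km/h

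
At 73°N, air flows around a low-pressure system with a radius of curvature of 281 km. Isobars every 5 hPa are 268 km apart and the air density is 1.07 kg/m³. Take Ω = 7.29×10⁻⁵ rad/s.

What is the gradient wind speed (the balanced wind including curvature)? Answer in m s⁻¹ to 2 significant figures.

10.0 m s⁻¹

Coriolis parameter at 73°N:
f = 2Ω sin φ = 2 × 7.29×10⁻⁵ × sin 73° = 1.39×10⁻⁴ s⁻¹
Pressure gradient: |∂P/∂n| = 500 Pa / 268000 m = 1.87×10⁻³ Pa/m
Geostrophic speed: V_g = |∂P/∂n|/(fρ) = 1.87×10⁻³/(1.39×10⁻⁴ × 1.07) = 12.5 m/s
Around a low, centrifugal force acts outward with Coriolis, so pressure-gradient force balances both:
(1/ρ)|∂P/∂n| = fV + V²/R  →  V² + fR·V − fR·V_g = 0
With fR = 1.39×10⁻⁴ × 281×10³ m = 39.2 m/s:
V = [−fR + √((fR)² + 4 fR V_g)]/2 = [−39.2 + √(39.2² + 4×39.2×12.5)]/2 = 9.97 m/s
Subgeostrophic (V < V_g = 12.5 m/s), as expected around a low.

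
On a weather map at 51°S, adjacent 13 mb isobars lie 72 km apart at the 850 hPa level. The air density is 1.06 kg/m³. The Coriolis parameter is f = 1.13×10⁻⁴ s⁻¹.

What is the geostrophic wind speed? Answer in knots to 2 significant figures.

Pressure gradient: |∂P/∂n| = 1300 Pa / 72000 m = 1.81×10⁻² Pa/m
Geostrophic balance (pressure-gradient force = Coriolis force):
V_g = (1/(fρ)) |∂P/∂n| = 1.81×10⁻² / (1.13×10⁻⁴ × 1.06) = 151 m/s
Converting: 151 m/s × 1.944 = 290 knots

290 knots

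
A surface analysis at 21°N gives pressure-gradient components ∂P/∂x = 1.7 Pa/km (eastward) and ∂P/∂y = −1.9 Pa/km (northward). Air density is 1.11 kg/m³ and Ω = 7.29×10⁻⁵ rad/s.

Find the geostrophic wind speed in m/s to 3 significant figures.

44.0 m/s

Coriolis parameter at 21°N:
f = 2Ω sin φ = 2 × 7.29×10⁻⁵ × sin 21° = 5.23×10⁻⁵ s⁻¹
Component geostrophic relations (x east, y north):
u_g = −(1/(fρ)) ∂P/∂y,  v_g = (1/(fρ)) ∂P/∂x
u_g = −(−1.9×10⁻³)/(5.23×10⁻⁵ × 1.11) = 32.8 m/s;  v_g = (1.7×10⁻³)/(5.23×10⁻⁵ × 1.11) = 29.3 m/s
|V_g| = √(u_g² + v_g²) = 44.0 m/s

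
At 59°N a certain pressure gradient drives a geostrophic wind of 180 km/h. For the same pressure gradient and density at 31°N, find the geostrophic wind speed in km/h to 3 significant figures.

300 km/h

With the same pressure gradient and density, V_g ∝ 1/f ∝ 1/sin φ.
V₂ = V₁ · sin φ₁ / sin φ₂ = 180 × sin 59° / sin 31°
V₂ = 180 × 0.8572/0.5150 = 300 km/h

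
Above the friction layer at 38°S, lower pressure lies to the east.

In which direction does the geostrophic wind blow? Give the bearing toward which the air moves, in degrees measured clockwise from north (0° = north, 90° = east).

000°

The pressure-gradient force points toward the east (bearing 090°).
Geostrophic balance: in the Southern Hemisphere the Coriolis force deflects motion to the left, so the geostrophic wind blows 90° to the left of the pressure-gradient force (low pressure on the right).
Rotating 090° by 90° counterclockwise gives 000° — the wind blows toward the north.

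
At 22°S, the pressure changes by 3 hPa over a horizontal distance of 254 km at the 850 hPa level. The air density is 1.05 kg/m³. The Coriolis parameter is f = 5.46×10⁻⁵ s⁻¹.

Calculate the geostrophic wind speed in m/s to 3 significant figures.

20.6 m/s

Pressure gradient: |∂P/∂n| = 300 Pa / 254000 m = 1.18×10⁻³ Pa/m
Geostrophic balance (pressure-gradient force = Coriolis force):
V_g = (1/(fρ)) |∂P/∂n| = 1.18×10⁻³ / (5.46×10⁻⁵ × 1.05) = 20.6 m/s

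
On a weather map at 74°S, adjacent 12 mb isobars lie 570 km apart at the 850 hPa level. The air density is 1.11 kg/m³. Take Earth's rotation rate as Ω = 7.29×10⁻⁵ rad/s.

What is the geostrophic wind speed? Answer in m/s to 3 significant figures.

13.5 m/s

Coriolis parameter at 74°S:
f = 2Ω sin φ = 2 × 7.29×10⁻⁵ × sin 74° = 1.40×10⁻⁴ s⁻¹
Pressure gradient: |∂P/∂n| = 1200 Pa / 570000 m = 2.11×10⁻³ Pa/m
Geostrophic balance (pressure-gradient force = Coriolis force):
V_g = (1/(fρ)) |∂P/∂n| = 2.11×10⁻³ / (1.40×10⁻⁴ × 1.11) = 13.5 m/s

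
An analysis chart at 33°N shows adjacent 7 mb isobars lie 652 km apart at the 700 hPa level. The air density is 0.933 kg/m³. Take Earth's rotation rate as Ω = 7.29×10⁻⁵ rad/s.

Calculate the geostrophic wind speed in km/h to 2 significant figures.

52 km/h

Coriolis parameter at 33°N:
f = 2Ω sin φ = 2 × 7.29×10⁻⁵ × sin 33° = 7.94×10⁻⁵ s⁻¹
Pressure gradient: |∂P/∂n| = 700 Pa / 652000 m = 1.07×10⁻³ Pa/m
Geostrophic balance (pressure-gradient force = Coriolis force):
V_g = (1/(fρ)) |∂P/∂n| = 1.07×10⁻³ / (7.94×10⁻⁵ × 0.933) = 14.5 m/s
Converting: 14.5 m/s × 3.6 = 52 km/h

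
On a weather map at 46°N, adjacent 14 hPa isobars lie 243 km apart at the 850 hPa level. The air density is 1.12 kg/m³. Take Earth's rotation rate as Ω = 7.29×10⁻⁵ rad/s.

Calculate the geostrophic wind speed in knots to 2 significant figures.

95 knots

Coriolis parameter at 46°N:
f = 2Ω sin φ = 2 × 7.29×10⁻⁵ × sin 46° = 1.05×10⁻⁴ s⁻¹
Pressure gradient: |∂P/∂n| = 1400 Pa / 243000 m = 5.76×10⁻³ Pa/m
Geostrophic balance (pressure-gradient force = Coriolis force):
V_g = (1/(fρ)) |∂P/∂n| = 5.76×10⁻³ / (1.05×10⁻⁴ × 1.12) = 49.0 m/s
Converting: 49.0 m/s × 1.944 = 95 knots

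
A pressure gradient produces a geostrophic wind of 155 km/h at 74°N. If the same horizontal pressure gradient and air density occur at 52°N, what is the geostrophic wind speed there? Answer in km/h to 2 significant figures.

With the same pressure gradient and density, V_g ∝ 1/f ∝ 1/sin φ.
V₂ = V₁ · sin φ₁ / sin φ₂ = 155 × sin 74° / sin 52°
V₂ = 155 × 0.9613/0.7880 = 190 km/h

190 km/h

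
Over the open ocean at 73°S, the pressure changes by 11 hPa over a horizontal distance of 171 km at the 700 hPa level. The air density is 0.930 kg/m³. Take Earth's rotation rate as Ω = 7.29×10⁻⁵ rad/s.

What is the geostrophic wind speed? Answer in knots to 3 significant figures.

Coriolis parameter at 73°S:
f = 2Ω sin φ = 2 × 7.29×10⁻⁵ × sin 73° = 1.39×10⁻⁴ s⁻¹
Pressure gradient: |∂P/∂n| = 1100 Pa / 171000 m = 6.43×10⁻³ Pa/m
Geostrophic balance (pressure-gradient force = Coriolis force):
V_g = (1/(fρ)) |∂P/∂n| = 6.43×10⁻³ / (1.39×10⁻⁴ × 0.930) = 49.6 m/s
Converting: 49.6 m/s × 1.944 = 96.4 knots

96.4 knots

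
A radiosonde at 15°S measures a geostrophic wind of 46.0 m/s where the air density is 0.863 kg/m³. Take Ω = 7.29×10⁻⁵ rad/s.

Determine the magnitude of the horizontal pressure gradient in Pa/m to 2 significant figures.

1.5×10⁻³ Pa/m

Coriolis parameter at 15°S:
f = 2Ω sin φ = 2 × 7.29×10⁻⁵ × sin 15° = 3.77×10⁻⁵ s⁻¹
Geostrophic balance rearranged: |∂P/∂n| = f ρ V_g
|∂P/∂n| = 3.77×10⁻⁵ × 0.863 × 46.0 = 1.50×10⁻³ Pa/m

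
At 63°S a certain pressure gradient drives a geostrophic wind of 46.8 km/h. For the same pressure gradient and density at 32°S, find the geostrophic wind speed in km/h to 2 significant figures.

79 km/h

With the same pressure gradient and density, V_g ∝ 1/f ∝ 1/sin φ.
V₂ = V₁ · sin φ₁ / sin φ₂ = 46.8 × sin 63° / sin 32°
V₂ = 46.8 × 0.8910/0.5299 = 79 km/h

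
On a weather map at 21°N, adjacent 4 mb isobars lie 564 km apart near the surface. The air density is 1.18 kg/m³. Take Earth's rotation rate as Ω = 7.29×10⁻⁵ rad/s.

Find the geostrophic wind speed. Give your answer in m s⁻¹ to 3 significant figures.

Coriolis parameter at 21°N:
f = 2Ω sin φ = 2 × 7.29×10⁻⁵ × sin 21° = 5.23×10⁻⁵ s⁻¹
Pressure gradient: |∂P/∂n| = 400 Pa / 564000 m = 7.09×10⁻⁴ Pa/m
Geostrophic balance (pressure-gradient force = Coriolis force):
V_g = (1/(fρ)) |∂P/∂n| = 7.09×10⁻⁴ / (5.23×10⁻⁵ × 1.18) = 11.5 m/s

11.5 m s⁻¹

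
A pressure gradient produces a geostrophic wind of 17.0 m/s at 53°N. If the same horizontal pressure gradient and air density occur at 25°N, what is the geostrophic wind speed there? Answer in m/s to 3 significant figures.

With the same pressure gradient and density, V_g ∝ 1/f ∝ 1/sin φ.
V₂ = V₁ · sin φ₁ / sin φ₂ = 17.0 × sin 53° / sin 25°
V₂ = 17.0 × 0.7986/0.4226 = 32.1 m/s

32.1 m/s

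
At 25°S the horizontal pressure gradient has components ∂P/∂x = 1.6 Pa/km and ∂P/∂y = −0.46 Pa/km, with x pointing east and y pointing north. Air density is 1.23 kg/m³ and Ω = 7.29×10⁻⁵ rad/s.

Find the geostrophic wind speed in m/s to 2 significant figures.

Coriolis parameter at 25°S:
f = 2Ω sin φ = 2 × 7.29×10⁻⁵ × sin 25° = 6.16×10⁻⁵ s⁻¹
In the Southern Hemisphere f is negative: f = −6.16×10⁻⁵ s⁻¹.
Component geostrophic relations (x east, y north):
u_g = −(1/(fρ)) ∂P/∂y,  v_g = (1/(fρ)) ∂P/∂x
u_g = −(−0.46×10⁻³)/(−6.16×10⁻⁵ × 1.23) = −6.07 m/s;  v_g = (1.6×10⁻³)/(−6.16×10⁻⁵ × 1.23) = −21.1 m/s
|V_g| = √(u_g² + v_g²) = 22.0 m/s

22 m/s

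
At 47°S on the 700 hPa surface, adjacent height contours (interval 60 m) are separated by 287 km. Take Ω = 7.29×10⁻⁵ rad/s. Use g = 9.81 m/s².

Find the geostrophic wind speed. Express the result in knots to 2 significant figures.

Coriolis parameter at 47°S:
f = 2Ω sin φ = 2 × 7.29×10⁻⁵ × sin 47° = 1.07×10⁻⁴ s⁻¹
Height gradient: |∂Z/∂n| = 60 m / 287000 m = 2.09×10⁻⁴
On a pressure surface, geostrophic balance gives V_g = (g/f)|∂Z/∂n|:
V_g = 9.81 × 2.09×10⁻⁴ / 1.07×10⁻⁴ = 19.2 m/s
Converting: 19.2 m/s × 1.944 = 37 knots

37 knots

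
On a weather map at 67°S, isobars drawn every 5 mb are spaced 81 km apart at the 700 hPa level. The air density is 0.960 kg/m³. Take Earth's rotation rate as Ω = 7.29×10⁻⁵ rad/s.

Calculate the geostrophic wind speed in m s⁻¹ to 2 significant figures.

Coriolis parameter at 67°S:
f = 2Ω sin φ = 2 × 7.29×10⁻⁵ × sin 67° = 1.34×10⁻⁴ s⁻¹
Pressure gradient: |∂P/∂n| = 500 Pa / 81000 m = 6.17×10⁻³ Pa/m
Geostrophic balance (pressure-gradient force = Coriolis force):
V_g = (1/(fρ)) |∂P/∂n| = 6.17×10⁻³ / (1.34×10⁻⁴ × 0.960) = 47.9 m/s

48 m s⁻¹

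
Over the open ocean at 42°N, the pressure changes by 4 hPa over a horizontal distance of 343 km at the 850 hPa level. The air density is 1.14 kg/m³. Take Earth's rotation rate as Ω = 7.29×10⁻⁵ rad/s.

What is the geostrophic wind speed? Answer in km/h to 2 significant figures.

Coriolis parameter at 42°N:
f = 2Ω sin φ = 2 × 7.29×10⁻⁵ × sin 42° = 9.76×10⁻⁵ s⁻¹
Pressure gradient: |∂P/∂n| = 400 Pa / 343000 m = 1.17×10⁻³ Pa/m
Geostrophic balance (pressure-gradient force = Coriolis force):
V_g = (1/(fρ)) |∂P/∂n| = 1.17×10⁻³ / (9.76×10⁻⁵ × 1.14) = 10.5 m/s
Converting: 10.5 m/s × 3.6 = 38 km/h

38 km/h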